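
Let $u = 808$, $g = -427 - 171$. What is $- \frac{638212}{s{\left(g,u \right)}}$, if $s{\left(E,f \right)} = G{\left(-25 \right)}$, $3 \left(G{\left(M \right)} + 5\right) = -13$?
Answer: $\frac{478659}{7} \approx 68380.0$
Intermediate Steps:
$g = -598$ ($g = -427 - 171 = -598$)
$G{\left(M \right)} = - \frac{28}{3}$ ($G{\left(M \right)} = -5 + \frac{1}{3} \left(-13\right) = -5 - \frac{13}{3} = - \frac{28}{3}$)
$s{\left(E,f \right)} = - \frac{28}{3}$
$- \frac{638212}{s{\left(g,u \right)}} = - \frac{638212}{- \frac{28}{3}} = \left(-638212\right) \left(- \frac{3}{28}\right) = \frac{478659}{7}$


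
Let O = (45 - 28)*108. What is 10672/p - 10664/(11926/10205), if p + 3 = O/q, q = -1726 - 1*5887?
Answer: -1827111771868/147137025 ≈ -12418.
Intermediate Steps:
O = 1836 (O = 17*108 = 1836)
q = -7613 (q = -1726 - 5887 = -7613)
p = -24675/7613 (p = -3 + 1836/(-7613) = -3 + 1836*(-1/7613) = -3 - 1836/7613 = -24675/7613 ≈ -3.2412)
10672/p - 10664/(11926/10205) = 10672/(-24675/7613) - 10664/(11926/10205) = 10672*(-7613/24675) - 10664/(11926*(1/10205)) = -81245936/24675 - 10664/11926/10205 = -81245936/24675 - 10664*10205/11926 = -81245936/24675 - 54413060/5963 = -1827111771868/147137025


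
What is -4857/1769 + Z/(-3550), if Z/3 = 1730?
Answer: -2642346/627995 ≈ -4.2076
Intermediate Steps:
Z = 5190 (Z = 3*1730 = 5190)
-4857/1769 + Z/(-3550) = -4857/1769 + 5190/(-3550) = -4857*1/1769 + 5190*(-1/3550) = -4857/1769 - 519/355 = -2642346/627995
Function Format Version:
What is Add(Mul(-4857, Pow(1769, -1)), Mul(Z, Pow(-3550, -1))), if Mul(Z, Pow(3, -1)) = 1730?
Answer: Rational(-2642346, 627995) ≈ -4.2076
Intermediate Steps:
Z = 5190 (Z = Mul(3, 1730) = 5190)
Add(Mul(-4857, Pow(1769, -1)), Mul(Z, Pow(-3550, -1))) = Add(Mul(-4857, Pow(1769, -1)), Mul(5190, Pow(-3550, -1))) = Add(Mul(-4857, Rational(1, 1769)), Mul(5190, Rational(-1, 3550))) = Add(Rational(-4857, 1769), Rational(-519, 355)) = Rational(-2642346, 627995)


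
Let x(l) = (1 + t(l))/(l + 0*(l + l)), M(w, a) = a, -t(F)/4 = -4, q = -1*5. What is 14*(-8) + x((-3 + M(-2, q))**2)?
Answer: -7151/64 ≈ -111.73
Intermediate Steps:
q = -5
t(F) = 16 (t(F) = -4*(-4) = 16)
x(l) = 17/l (x(l) = (1 + 16)/(l + 0*(l + l)) = 17/(l + 0*(2*l)) = 17/(l + 0) = 17/l)
14*(-8) + x((-3 + M(-2, q))**2) = 14*(-8) + 17/((-3 - 5)**2) = -112 + 17/((-8)**2) = -112 + 17/64 = -7151/64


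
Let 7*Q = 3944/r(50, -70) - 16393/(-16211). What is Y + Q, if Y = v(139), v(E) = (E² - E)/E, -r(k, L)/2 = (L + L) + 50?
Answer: 55493377/392805 ≈ 141.27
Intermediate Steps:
r(k, L) = -100 - 4*L (r(k, L) = -2*((L + L) + 50) = -2*(2*L + 50) = -2*(50 + 2*L) = -100 - 4*L)
Q = 1286287/392805 (Q = (3944/(-100 - 4*(-70)) - 16393/(-16211))/7 = (3944/(-100 + 280) - 16393*(-1/16211))/7 = (3944/180 + 1261/1247)/7 = (3944*(1/180) + 1261/1247)/7 = (986/45 + 1261/1247)/7 = (⅐)*(1286287/56115) = 1286287/392805 ≈ 3.2746)
v(E) = (E² - E)/E
Y = 138 (Y = -1 + 139 = 138)
Y + Q = 138 + 1286287/392805 = 55493377/392805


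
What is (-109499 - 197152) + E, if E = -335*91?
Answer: -337136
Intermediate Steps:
E = -30485
(-109499 - 197152) + E = (-109499 - 197152) - 30485 = -306651 - 30485 = -337136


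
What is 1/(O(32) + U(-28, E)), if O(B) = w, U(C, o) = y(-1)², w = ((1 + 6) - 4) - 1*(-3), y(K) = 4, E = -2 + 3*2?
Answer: 1/22 ≈ 0.045455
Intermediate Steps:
E = 4 (E = -2 + 6 = 4)
w = 6 (w = (7 - 4) + 3 = 3 + 3 = 6)
U(C, o) = 16 (U(C, o) = 4² = 16)
O(B) = 6
1/(O(32) + U(-28, E)) = 1/(6 + 16) = 1/22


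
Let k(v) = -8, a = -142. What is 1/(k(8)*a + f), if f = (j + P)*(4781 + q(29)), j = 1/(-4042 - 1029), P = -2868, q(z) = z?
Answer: -5071/69949094834 ≈ -7.2496e-8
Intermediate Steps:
j = -1/5071 (j = 1/(-5071) = -1/5071 ≈ -0.00019720)
f = -69954855490/5071 (f = (-1/5071 - 2868)*(4781 + 29) = -14543629/5071*4810 = -69954855490/5071 ≈ -1.3795e+7)
1/(k(8)*a + f) = 1/(-8*(-142) - 69954855490/5071) = 1/(1136 - 69954855490/5071) = 1/(-69949094834/5071) = -5071/69949094834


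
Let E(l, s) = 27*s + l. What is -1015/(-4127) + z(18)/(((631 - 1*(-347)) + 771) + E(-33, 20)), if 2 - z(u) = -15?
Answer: 2359999/9310512 ≈ 0.25348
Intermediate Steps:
z(u) = 17 (z(u) = 2 - 1*(-15) = 2 + 15 = 17)
E(l, s) = l + 27*s
-1015/(-4127) + z(18)/(((631 - 1*(-347)) + 771) + E(-33, 20)) = -1015/(-4127) + 17/(((631 - 1*(-347)) + 771) + (-33 + 27*20)) = -1015*(-1/4127) + 17/(((631 + 347) + 771) + (-33 + 540)) = 1015/4127 + 17/((978 + 771) + 507) = 1015/4127 + 17/(1749 + 507) = 1015/4127 + 17/2256 = 2359999/9310512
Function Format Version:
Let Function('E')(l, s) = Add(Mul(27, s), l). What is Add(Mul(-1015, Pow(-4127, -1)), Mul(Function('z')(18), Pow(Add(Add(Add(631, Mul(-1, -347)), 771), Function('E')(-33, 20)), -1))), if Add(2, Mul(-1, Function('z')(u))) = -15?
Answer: Rational(2359999, 9310512) ≈ 0.25348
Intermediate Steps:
Function('z')(u) = 17 (Function('z')(u) = Add(2, Mul(-1, -15)) = Add(2, 15) = 17)
Function('E')(l, s) = Add(l, Mul(27, s))
Add(Mul(-1015, Pow(-4127, -1)), Mul(Function('z')(18), Pow(Add(Add(Add(631, Mul(-1, -347)), 771), Function('E')(-33, 20)), -1))) = Add(Mul(-1015, Pow(-4127, -1)), Mul(17, Pow(Add(Add(Add(631, Mul(-1, -347)), 771), Add(-33, Mul(27, 20))), -1))) = Add(Mul(-1015, Rational(-1, 4127)), Mul(17, Pow(Add(Add(Add(631, 347), 771), Add(-33, 540)), -1))) = Add(Rational(1015, 4127), Mul(17, Pow(Add(Add(978, 771), 507), -1))) = Add(Rational(1015, 4127), Mul(17, Pow(Add(1749, 507), -1))) = Add(Rational(1015, 4127), Mul(17, Pow(2256, -1))) = Add(Rational(1015, 4127), Mul(17, Rational(1, 2256))) = Add(Rational(1015, 4127), Rational(17, 2256)) = Rational(2359999, 9310512)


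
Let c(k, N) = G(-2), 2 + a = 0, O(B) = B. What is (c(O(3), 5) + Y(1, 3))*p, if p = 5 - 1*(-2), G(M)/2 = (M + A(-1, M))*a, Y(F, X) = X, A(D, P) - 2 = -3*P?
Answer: -147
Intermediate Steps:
A(D, P) = 2 - 3*P
a = -2 (a = -2 + 0 = -2)
G(M) = -8 + 8*M (G(M) = 2*((M + (2 - 3*M))*(-2)) = 2*((2 - 2*M)*(-2)) = 2*(-4 + 4*M) = -8 + 8*M)
c(k, N) = -24 (c(k, N) = -8 + 8*(-2) = -8 - 16 = -24)
p = 7 (p = 5 + 2 = 7)
(c(O(3), 5) + Y(1, 3))*p = (-24 + 3)*7 = -21*7 = -147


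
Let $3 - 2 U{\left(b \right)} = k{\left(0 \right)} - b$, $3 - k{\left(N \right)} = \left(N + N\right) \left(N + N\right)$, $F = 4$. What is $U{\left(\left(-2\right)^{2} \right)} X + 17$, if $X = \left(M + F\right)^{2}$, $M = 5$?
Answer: $179$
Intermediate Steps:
$k{\left(N \right)} = 3 - 4 N^{2}$ ($k{\left(N \right)} = 3 - \left(N + N\right) \left(N + N\right) = 3 - 2 N 2 N = 3 - 4 N^{2}$)
$U{\left(b \right)} = \frac{b}{2}$ ($U{\left(b \right)} = \frac{3}{2} - \frac{\left(3 - 4 \cdot 0^{2}\right) - b}{2} = \frac{3}{2} - \frac{\left(3 - 0\right) - b}{2} = \frac{3}{2} - \frac{\left(3 + 0\right) - b}{2} = \frac{3}{2} - \frac{3 - b}{2} = \frac{3}{2} + \left(- \frac{3}{2} + \frac{b}{2}\right) = \frac{b}{2}$)
$X = 81$ ($X = \left(5 + 4\right)^{2} = 9^{2} = 81$)
$U{\left(\left(-2\right)^{2} \right)} X + 17 = \frac{\left(-2\right)^{2}}{2} \cdot 81 + 17 = \frac{1}{2} \cdot 4 \cdot 81 + 17 = 2 \cdot 81 + 17 = 162 + 17 = 179$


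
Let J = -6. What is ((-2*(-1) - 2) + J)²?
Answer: 36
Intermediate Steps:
((-2*(-1) - 2) + J)² = ((-2*(-1) - 2) - 6)² = ((2 - 2) - 6)² = (0 - 6)² = (-6)² = 36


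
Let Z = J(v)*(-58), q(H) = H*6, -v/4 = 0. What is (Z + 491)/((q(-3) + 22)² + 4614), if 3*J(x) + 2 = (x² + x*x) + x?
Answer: 1589/13890 ≈ 0.11440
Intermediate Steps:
v = 0 (v = -4*0 = 0)
J(x) = -⅔ + x/3 + 2*x²/3 (J(x) = -⅔ + ((x² + x*x) + x)/3 = -⅔ + ((x² + x²) + x)/3 = -⅔ + (2*x² + x)/3 = -⅔ + (x + 2*x²)/3 = -⅔ + (x/3 + 2*x²/3) = -⅔ + x/3 + 2*x²/3)
q(H) = 6*H
Z = 116/3 (Z = (-⅔ + (⅓)*0 + (⅔)*0²)*(-58) = (-⅔ + 0 + (⅔)*0)*(-58) = (-⅔ + 0 + 0)*(-58) = -⅔*(-58) = 116/3 ≈ 38.667)
(Z + 491)/((q(-3) + 22)² + 4614) = (116/3 + 491)/((6*(-3) + 22)² + 4614) = 1589/(3*((-18 + 22)² + 4614)) = 1589/(3*(4² + 4614)) = 1589/(3*(16 + 4614)) = (1589/3)/4630 = (1589/3)*(1/4630) = 1589/13890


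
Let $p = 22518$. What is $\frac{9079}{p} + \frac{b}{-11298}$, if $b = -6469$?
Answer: $\frac{20686957}{21200697} \approx 0.97577$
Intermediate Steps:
$\frac{9079}{p} + \frac{b}{-11298} = \frac{9079}{22518} - \frac{6469}{-11298} = 9079 \cdot \frac{1}{22518} - - \frac{6469}{11298} = \frac{9079}{22518} + \frac{6469}{11298} = \frac{20686957}{21200697}$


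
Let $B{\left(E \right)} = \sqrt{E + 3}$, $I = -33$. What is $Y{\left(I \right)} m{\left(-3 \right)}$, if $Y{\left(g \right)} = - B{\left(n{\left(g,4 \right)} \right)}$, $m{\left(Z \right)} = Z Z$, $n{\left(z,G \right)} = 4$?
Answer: $- 9 \sqrt{7} \approx -23.812$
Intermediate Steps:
$m{\left(Z \right)} = Z^{2}$
$B{\left(E \right)} = \sqrt{3 + E}$
$Y{\left(g \right)} = - \sqrt{7}$ ($Y{\left(g \right)} = - \sqrt{3 + 4} = - \sqrt{7}$)
$Y{\left(I \right)} m{\left(-3 \right)} = - \sqrt{7} \left(-3\right)^{2} = - \sqrt{7} \cdot 9 = - 9 \sqrt{7}$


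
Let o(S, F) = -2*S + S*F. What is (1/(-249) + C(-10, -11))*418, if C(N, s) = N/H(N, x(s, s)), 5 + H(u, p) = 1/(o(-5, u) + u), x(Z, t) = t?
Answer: 208582/249 ≈ 837.68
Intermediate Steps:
o(S, F) = -2*S + F*S
H(u, p) = -5 + 1/(10 - 4*u) (H(u, p) = -5 + 1/(-5*(-2 + u) + u) = -5 + 1/((10 - 5*u) + u) = -5 + 1/(10 - 4*u))
C(N, s) = 2*N*(5 - 2*N)/(-49 + 20*N) (C(N, s) = N/(((-49 + 20*N)/(2*(5 - 2*N)))) = N*(2*(5 - 2*N)/(-49 + 20*N)) = 2*N*(5 - 2*N)/(-49 + 20*N))
(1/(-249) + C(-10, -11))*418 = (1/(-249) + 2*(-10)*(5 - 2*(-10))/(-49 + 20*(-10)))*418 = (-1/249 + 2*(-10)*(5 + 20)/(-49 - 200))*418 = (-1/249 + 2*(-10)*25/(-249))*418 = (-1/249 + 2*(-10)*(-1/249)*25)*418 = (-1/249 + 500/249)*418 = (499/249)*418 = 208582/249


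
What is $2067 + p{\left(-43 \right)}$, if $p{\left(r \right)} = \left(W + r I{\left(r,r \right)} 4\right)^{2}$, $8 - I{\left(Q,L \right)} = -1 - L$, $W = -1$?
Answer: $34189476$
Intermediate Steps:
$I{\left(Q,L \right)} = 9 + L$ ($I{\left(Q,L \right)} = 8 - \left(-1 - L\right) = 8 + \left(1 + L\right) = 9 + L$)
$p{\left(r \right)} = \left(-1 + 4 r \left(9 + r\right)\right)^{2}$ ($p{\left(r \right)} = \left(-1 + r \left(9 + r\right) 4\right)^{2} = \left(-1 + 4 r \left(9 + r\right)\right)^{2}$)
$2067 + p{\left(-43 \right)} = 2067 + \left(-1 + 4 \left(-43\right) \left(9 - 43\right)\right)^{2} = 2067 + \left(-1 + 4 \left(-43\right) \left(-34\right)\right)^{2} = 2067 + \left(-1 + 5848\right)^{2} = 2067 + 5847^{2} = 2067 + 34187409 = 34189476$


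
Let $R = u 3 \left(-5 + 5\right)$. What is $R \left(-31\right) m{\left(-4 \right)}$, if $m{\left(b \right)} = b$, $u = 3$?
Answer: $0$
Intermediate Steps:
$R = 0$ ($R = 3 \cdot 3 \left(-5 + 5\right) = 3 \cdot 3 \cdot 0 = 3 \cdot 0 = 0$)
$R \left(-31\right) m{\left(-4 \right)} = 0 \left(-31\right) \left(-4\right) = 0 \left(-4\right) = 0$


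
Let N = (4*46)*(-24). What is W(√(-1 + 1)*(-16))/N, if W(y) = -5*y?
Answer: 0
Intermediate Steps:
N = -4416 (N = 184*(-24) = -4416)
W(√(-1 + 1)*(-16))/N = -5*√(-1 + 1)*(-16)/(-4416) = -5*√0*(-16)*(-1/4416) = -0*(-16)*(-1/4416) = -5*0*(-1/4416) = 0*(-1/4416) = 0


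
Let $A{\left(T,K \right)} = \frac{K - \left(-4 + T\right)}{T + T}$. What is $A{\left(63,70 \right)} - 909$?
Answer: $- \frac{114523}{126} \approx -908.91$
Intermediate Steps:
$A{\left(T,K \right)} = \frac{4 + K - T}{2 T}$
$A{\left(63,70 \right)} - 909 = \frac{4 + 70 - 63}{2 \cdot 63} - 909 = \frac{1}{2} \cdot \frac{1}{63} \left(4 + 70 - 63\right) - 909 = \frac{1}{2} \cdot \frac{1}{63} \cdot 11 - 909 = \frac{11}{126} - 909 = - \frac{114523}{126}$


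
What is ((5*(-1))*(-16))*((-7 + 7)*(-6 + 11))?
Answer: 0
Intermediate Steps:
((5*(-1))*(-16))*((-7 + 7)*(-6 + 11)) = (-5*(-16))*(0*5) = 80*0 = 0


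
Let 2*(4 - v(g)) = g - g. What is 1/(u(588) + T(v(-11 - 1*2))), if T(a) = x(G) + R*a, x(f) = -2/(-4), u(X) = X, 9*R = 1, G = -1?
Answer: 18/10601 ≈ 0.0016980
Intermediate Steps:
R = 1/9 (R = (1/9)*1 = 1/9 ≈ 0.11111)
v(g) = 4 (v(g) = 4 - (g - g)/2 = 4 - 1/2*0 = 4 + 0 = 4)
x(f) = 1/2 (x(f) = -2*(-1/4) = 1/2)
T(a) = 1/2 + a/9
1/(u(588) + T(v(-11 - 1*2))) = 1/(588 + (1/2 + (1/9)*4)) = 1/(588 + (1/2 + 4/9)) = 1/(588 + 17/18) = 1/(10601/18) = 18/10601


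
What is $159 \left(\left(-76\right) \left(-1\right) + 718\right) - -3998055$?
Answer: $4124301$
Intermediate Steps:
$159 \left(\left(-76\right) \left(-1\right) + 718\right) - -3998055 = 159 \left(76 + 718\right) + 3998055 = 159 \cdot 794 + 3998055 = 126246 + 3998055 = 4124301$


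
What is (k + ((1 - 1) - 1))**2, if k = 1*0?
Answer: 1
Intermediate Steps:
k = 0
(k + ((1 - 1) - 1))**2 = (0 + ((1 - 1) - 1))**2 = (0 + (0 - 1))**2 = (0 - 1)**2 = (-1)**2 = 1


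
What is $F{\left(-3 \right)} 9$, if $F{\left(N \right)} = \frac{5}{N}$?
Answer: $-15$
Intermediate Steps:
$F{\left(-3 \right)} 9 = \frac{5}{-3} \cdot 9 = 5 \left(- \frac{1}{3}\right) 9 = \left(- \frac{5}{3}\right) 9 = -15$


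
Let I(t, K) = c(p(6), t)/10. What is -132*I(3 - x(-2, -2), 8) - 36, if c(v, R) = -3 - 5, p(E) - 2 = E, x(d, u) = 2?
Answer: 348/5 ≈ 69.600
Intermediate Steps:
p(E) = 2 + E
c(v, R) = -8
I(t, K) = -4/5 (I(t, K) = -8/10 = -8*1/10 = -4/5)
-132*I(3 - x(-2, -2), 8) - 36 = -132*(-4/5) - 36 = 528/5 - 36 = 348/5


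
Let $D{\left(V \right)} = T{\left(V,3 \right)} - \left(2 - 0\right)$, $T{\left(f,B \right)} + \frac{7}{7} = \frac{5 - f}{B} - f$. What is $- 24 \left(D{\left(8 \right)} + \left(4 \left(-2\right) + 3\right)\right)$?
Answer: $408$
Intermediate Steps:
$T{\left(f,B \right)} = -1 - f + \frac{5 - f}{B}$ ($T{\left(f,B \right)} = -1 - \left(f - \frac{5 - f}{B}\right) = -1 - f + \frac{5 - f}{B}$)
$D{\left(V \right)} = - \frac{4}{3} - \frac{4 V}{3}$ ($D{\left(V \right)} = \frac{5 - 3 - V - 3 V}{3} - \left(2 - 0\right) = \frac{5 - 3 - V - 3 V}{3} - \left(2 + 0\right) = \frac{2 - 4 V}{3} - 2 = \left(\frac{2}{3} - \frac{4 V}{3}\right) - 2 = - \frac{4}{3} - \frac{4 V}{3}$)
$- 24 \left(D{\left(8 \right)} + \left(4 \left(-2\right) + 3\right)\right) = - 24 \left(\left(- \frac{4}{3} - \frac{32}{3}\right) + \left(4 \left(-2\right) + 3\right)\right) = - 24 \left(\left(- \frac{4}{3} - \frac{32}{3}\right) + \left(-8 + 3\right)\right) = - 24 \left(-12 - 5\right) = \left(-24\right) \left(-17\right) = 408$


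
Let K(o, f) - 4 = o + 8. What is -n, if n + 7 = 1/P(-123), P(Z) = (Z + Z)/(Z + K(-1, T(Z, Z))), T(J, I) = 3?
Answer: 805/123 ≈ 6.5447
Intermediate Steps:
K(o, f) = 12 + o (K(o, f) = 4 + (o + 8) = 4 + (8 + o) = 12 + o)
P(Z) = 2*Z/(11 + Z) (P(Z) = (Z + Z)/(Z + (12 - 1)) = (2*Z)/(Z + 11) = (2*Z)/(11 + Z) = 2*Z/(11 + Z))
n = -805/123 (n = -7 + 1/(2*(-123)/(11 - 123)) = -7 + 1/(2*(-123)/(-112)) = -7 + 1/(2*(-123)*(-1/112)) = -7 + 1/(123/56) = -7 + 56/123 = -805/123 ≈ -6.5447)
-n = -1*(-805/123) = 805/123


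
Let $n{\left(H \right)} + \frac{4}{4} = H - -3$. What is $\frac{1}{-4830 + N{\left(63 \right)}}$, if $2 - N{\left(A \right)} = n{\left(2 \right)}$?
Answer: $- \frac{1}{4832} \approx -0.00020695$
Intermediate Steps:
$n{\left(H \right)} = 2 + H$ ($n{\left(H \right)} = -1 + \left(H - -3\right) = -1 + \left(H + 3\right) = -1 + \left(3 + H\right) = 2 + H$)
$N{\left(A \right)} = -2$ ($N{\left(A \right)} = 2 - \left(2 + 2\right) = 2 - 4 = -2$)
$\frac{1}{-4830 + N{\left(63 \right)}} = \frac{1}{-4830 - 2} = \frac{1}{-4832} = - \frac{1}{4832}$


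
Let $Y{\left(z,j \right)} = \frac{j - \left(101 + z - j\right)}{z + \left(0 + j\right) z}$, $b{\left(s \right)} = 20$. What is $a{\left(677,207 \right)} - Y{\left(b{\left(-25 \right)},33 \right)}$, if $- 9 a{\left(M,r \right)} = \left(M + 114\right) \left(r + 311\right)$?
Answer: $- \frac{55724269}{1224} \approx -45526.0$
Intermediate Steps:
$a{\left(M,r \right)} = - \frac{\left(114 + M\right) \left(311 + r\right)}{9}$ ($a{\left(M,r \right)} = - \frac{\left(M + 114\right) \left(r + 311\right)}{9} = - \frac{\left(114 + M\right) \left(311 + r\right)}{9}$)
$Y{\left(z,j \right)} = \frac{-101 - z + 2 j}{z + j z}$ ($Y{\left(z,j \right)} = \frac{j - \left(101 + z - j\right)}{z + j z} = \frac{-101 - z + 2 j}{z + j z}$)
$a{\left(677,207 \right)} - Y{\left(b{\left(-25 \right)},33 \right)} = \left(- \frac{11818}{3} - \frac{210547}{9} - 2622 - \frac{677}{9} \cdot 207\right) - \frac{-101 - 20 + 2 \cdot 33}{20 \left(1 + 33\right)} = \left(- \frac{11818}{3} - \frac{210547}{9} - 2622 - 15571\right) - \frac{-101 - 20 + 66}{20 \cdot 34} = - \frac{409738}{9} - \frac{1}{20} \cdot \frac{1}{34} \left(-55\right) = - \frac{409738}{9} - - \frac{11}{136} = - \frac{409738}{9} + \frac{11}{136} = - \frac{55724269}{1224}$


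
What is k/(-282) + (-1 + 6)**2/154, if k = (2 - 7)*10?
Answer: 7375/21714 ≈ 0.33964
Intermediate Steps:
k = -50 (k = -5*10 = -50)
k/(-282) + (-1 + 6)**2/154 = -50/(-282) + (-1 + 6)**2/154 = -50*(-1/282) + 5**2*(1/154) = 25/141 + 25*(1/154) = 25/141 + 25/154 = 7375/21714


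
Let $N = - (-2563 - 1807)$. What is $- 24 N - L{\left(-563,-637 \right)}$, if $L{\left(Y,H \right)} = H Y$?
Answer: $-463511$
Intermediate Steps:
$N = 4370$ ($N = - (-2563 - 1807) = \left(-1\right) \left(-4370\right) = 4370$)
$- 24 N - L{\left(-563,-637 \right)} = \left(-24\right) 4370 - \left(-637\right) \left(-563\right) = -104880 - 358631 = -463511$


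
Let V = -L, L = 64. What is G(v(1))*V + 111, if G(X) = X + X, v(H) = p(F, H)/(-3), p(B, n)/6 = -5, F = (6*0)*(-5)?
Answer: -1169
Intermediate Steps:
F = 0 (F = 0*(-5) = 0)
p(B, n) = -30 (p(B, n) = 6*(-5) = -30)
v(H) = 10 (v(H) = -30/(-3) = -30*(-1/3) = 10)
G(X) = 2*X
V = -64 (V = -1*64 = -64)
G(v(1))*V + 111 = (2*10)*(-64) + 111 = 20*(-64) + 111 = -1280 + 111 = -1169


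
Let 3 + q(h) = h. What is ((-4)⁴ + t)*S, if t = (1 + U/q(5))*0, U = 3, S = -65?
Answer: -16640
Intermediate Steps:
q(h) = -3 + h
t = 0 (t = (1 + 3/(-3 + 5))*0 = (1 + 3/2)*0 = (5/2)*0 = 0)
((-4)⁴ + t)*S = ((-4)⁴ + 0)*(-65) = (256 + 0)*(-65) = 256*(-65) = -16640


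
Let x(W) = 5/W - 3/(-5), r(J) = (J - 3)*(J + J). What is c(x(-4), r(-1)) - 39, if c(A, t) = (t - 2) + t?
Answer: -25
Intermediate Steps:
r(J) = 2*J*(-3 + J) (r(J) = (-3 + J)*(2*J) = 2*J*(-3 + J))
x(W) = ⅗ + 5/W (x(W) = 5/W - 3*(-⅕) = 5/W + ⅗ = ⅗ + 5/W)
c(A, t) = -2 + 2*t (c(A, t) = (-2 + t) + t = -2 + 2*t)
c(x(-4), r(-1)) - 39 = (-2 + 2*(2*(-1)*(-3 - 1))) - 39 = (-2 + 2*(2*(-1)*(-4))) - 39 = (-2 + 2*8) - 39 = (-2 + 16) - 39 = 14 - 39 = -25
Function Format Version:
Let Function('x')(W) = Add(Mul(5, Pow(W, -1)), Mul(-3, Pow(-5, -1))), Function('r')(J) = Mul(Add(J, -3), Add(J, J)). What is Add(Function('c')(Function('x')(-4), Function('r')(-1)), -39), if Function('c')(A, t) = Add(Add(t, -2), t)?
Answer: -25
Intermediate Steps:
Function('r')(J) = Mul(2, J, Add(-3, J)) (Function('r')(J) = Mul(Add(-3, J), Mul(2, J)) = Mul(2, J, Add(-3, J)))
Function('x')(W) = Add(Rational(3, 5), Mul(5, Pow(W, -1))) (Function('x')(W) = Add(Mul(5, Pow(W, -1)), Mul(-3, Rational(-1, 5))) = Add(Mul(5, Pow(W, -1)), Rational(3, 5)) = Add(Rational(3, 5), Mul(5, Pow(W, -1))))
Function('c')(A, t) = Add(-2, Mul(2, t)) (Function('c')(A, t) = Add(Add(-2, t), t) = Add(-2, Mul(2, t)))
Add(Function('c')(Function('x')(-4), Function('r')(-1)), -39) = Add(Add(-2, Mul(2, Mul(2, -1, Add(-3, -1)))), -39) = Add(Add(-2, Mul(2, Mul(2, -1, -4))), -39) = Add(Add(-2, Mul(2, 8)), -39) = Add(Add(-2, 16), -39) = Add(14, -39) = -25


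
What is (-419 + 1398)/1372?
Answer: 979/1372 ≈ 0.71356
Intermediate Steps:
(-419 + 1398)/1372 = (1/1372)*979 = 979/1372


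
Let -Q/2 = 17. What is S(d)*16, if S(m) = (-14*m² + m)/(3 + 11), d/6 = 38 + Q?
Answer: -64320/7 ≈ -9188.6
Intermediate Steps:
Q = -34 (Q = -2*17 = -34)
d = 24 (d = 6*(38 - 34) = 6*4 = 24)
S(m) = -m² + m/14 (S(m) = (m - 14*m²)/14 = (m - 14*m²)*(1/14) = -m² + m/14)
S(d)*16 = (24*(1/14 - 1*24))*16 = (24*(1/14 - 24))*16 = (24*(-335/14))*16 = -4020/7*16 = -64320/7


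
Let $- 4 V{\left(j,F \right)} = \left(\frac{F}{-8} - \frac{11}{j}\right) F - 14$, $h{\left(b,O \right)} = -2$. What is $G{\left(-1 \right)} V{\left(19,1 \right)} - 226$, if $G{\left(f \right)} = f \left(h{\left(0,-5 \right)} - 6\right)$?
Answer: $- \frac{14941}{76} \approx -196.59$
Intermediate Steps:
$V{\left(j,F \right)} = \frac{7}{2} - \frac{F \left(- \frac{11}{j} - \frac{F}{8}\right)}{4}$ ($V{\left(j,F \right)} = - \frac{\left(\frac{F}{-8} - \frac{11}{j}\right) F - 14}{4} = - \frac{\left(F \left(- \frac{1}{8}\right) - \frac{11}{j}\right) F - 14}{4} = - \frac{\left(- \frac{F}{8} - \frac{11}{j}\right) F - 14}{4} = - \frac{\left(- \frac{11}{j} - \frac{F}{8}\right) F - 14}{4} = - \frac{F \left(- \frac{11}{j} - \frac{F}{8}\right) - 14}{4} = - \frac{-14 + F \left(- \frac{11}{j} - \frac{F}{8}\right)}{4} = \frac{7}{2} - \frac{F \left(- \frac{11}{j} - \frac{F}{8}\right)}{4}$)
$G{\left(f \right)} = - 8 f$ ($G{\left(f \right)} = f \left(-2 - 6\right) = f \left(-8\right) = - 8 f$)
$G{\left(-1 \right)} V{\left(19,1 \right)} - 226 = \left(-8\right) \left(-1\right) \frac{88 \cdot 1 + 19 \left(112 + 1^{2}\right)}{32 \cdot 19} - 226 = 8 \cdot \frac{1}{32} \cdot \frac{1}{19} \left(88 + 19 \left(112 + 1\right)\right) - 226 = 8 \cdot \frac{1}{32} \cdot \frac{1}{19} \left(88 + 19 \cdot 113\right) - 226 = 8 \cdot \frac{1}{32} \cdot \frac{1}{19} \left(88 + 2147\right) - 226 = 8 \cdot \frac{1}{32} \cdot \frac{1}{19} \cdot 2235 - 226 = 8 \cdot \frac{2235}{608} - 226 = \frac{2235}{76} - 226 = - \frac{14941}{76}$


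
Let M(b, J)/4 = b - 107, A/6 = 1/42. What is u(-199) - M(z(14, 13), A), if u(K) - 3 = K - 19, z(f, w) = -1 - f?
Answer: 273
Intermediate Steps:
A = 1/7 (A = 6/42 = 6*(1/42) = 1/7 ≈ 0.14286)
u(K) = -16 + K (u(K) = 3 + (K - 19) = 3 + (-19 + K) = -16 + K)
M(b, J) = -428 + 4*b (M(b, J) = 4*(b - 107) = 4*(-107 + b) = -428 + 4*b)
u(-199) - M(z(14, 13), A) = (-16 - 199) - (-428 + 4*(-1 - 1*14)) = -215 - (-428 + 4*(-1 - 14)) = -215 - (-428 + 4*(-15)) = -215 - (-428 - 60) = -215 - 1*(-488) = -215 + 488 = 273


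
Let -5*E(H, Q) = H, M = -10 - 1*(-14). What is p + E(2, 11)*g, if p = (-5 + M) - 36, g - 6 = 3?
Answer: -203/5 ≈ -40.600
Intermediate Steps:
M = 4 (M = -10 + 14 = 4)
g = 9 (g = 6 + 3 = 9)
E(H, Q) = -H/5
p = -37 (p = (-5 + 4) - 36 = -1 - 36 = -37)
p + E(2, 11)*g = -37 - ⅕*2*9 = -37 - ⅖*9 = -37 - 18/5 = -203/5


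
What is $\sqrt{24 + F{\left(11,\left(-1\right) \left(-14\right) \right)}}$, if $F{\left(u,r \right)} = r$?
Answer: $\sqrt{38} \approx 6.1644$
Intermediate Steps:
$\sqrt{24 + F{\left(11,\left(-1\right) \left(-14\right) \right)}} = \sqrt{24 - -14} = \sqrt{24 + 14} = \sqrt{38}$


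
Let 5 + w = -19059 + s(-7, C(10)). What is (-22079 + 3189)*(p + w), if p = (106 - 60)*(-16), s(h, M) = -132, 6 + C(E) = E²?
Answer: 376515480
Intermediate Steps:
C(E) = -6 + E²
p = -736 (p = 46*(-16) = -736)
w = -19196 (w = -5 + (-19059 - 132) = -5 - 19191 = -19196)
(-22079 + 3189)*(p + w) = (-22079 + 3189)*(-736 - 19196) = -18890*(-19932) = 376515480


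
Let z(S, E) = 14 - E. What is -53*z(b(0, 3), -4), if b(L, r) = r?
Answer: -954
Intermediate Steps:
-53*z(b(0, 3), -4) = -53*(14 - 1*(-4)) = -53*(14 + 4) = -53*18 = -954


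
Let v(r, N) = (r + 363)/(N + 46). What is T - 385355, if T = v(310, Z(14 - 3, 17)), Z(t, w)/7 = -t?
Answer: -11946678/31 ≈ -3.8538e+5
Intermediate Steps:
Z(t, w) = -7*t (Z(t, w) = 7*(-t) = -7*t)
v(r, N) = (363 + r)/(46 + N)
T = -673/31 (T = (363 + 310)/(46 - 7*(14 - 3)) = 673/(46 - 7*11) = 673/(46 - 77) = 673/(-31) = -1/31*673 = -673/31 ≈ -21.710)
T - 385355 = -673/31 - 385355 = -11946678/31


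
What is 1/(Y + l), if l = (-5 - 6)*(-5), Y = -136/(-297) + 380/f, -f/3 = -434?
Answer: 64449/3593017 ≈ 0.017937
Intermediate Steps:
f = 1302 (f = -3*(-434) = 1302)
Y = 48322/64449 (Y = -136/(-297) + 380/1302 = -136*(-1/297) + 380*(1/1302) = 136/297 + 190/651 = 48322/64449 ≈ 0.74977)
l = 55 (l = -11*(-5) = 55)
1/(Y + l) = 1/(48322/64449 + 55) = 1/(3593017/64449) = 64449/3593017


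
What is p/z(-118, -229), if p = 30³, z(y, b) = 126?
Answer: 1500/7 ≈ 214.29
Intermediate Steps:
p = 27000
p/z(-118, -229) = 27000/126 = 27000*(1/126) = 1500/7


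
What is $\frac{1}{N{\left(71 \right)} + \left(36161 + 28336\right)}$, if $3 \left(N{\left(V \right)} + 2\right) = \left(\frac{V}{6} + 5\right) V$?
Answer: $\frac{18}{1168081} \approx 1.541 \cdot 10^{-5}$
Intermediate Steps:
$N{\left(V \right)} = -2 + \frac{V \left(5 + \frac{V}{6}\right)}{3}$ ($N{\left(V \right)} = -2 + \frac{\left(\frac{V}{6} + 5\right) V}{3} = -2 + \frac{\left(5 + \frac{V}{6}\right) V}{3} = -2 + \frac{V \left(5 + \frac{V}{6}\right)}{3}$)
$\frac{1}{N{\left(71 \right)} + \left(36161 + 28336\right)} = \frac{1}{\left(-2 + \frac{71^{2}}{18} + \frac{5}{3} \cdot 71\right) + \left(36161 + 28336\right)} = \frac{1}{\left(-2 + \frac{1}{18} \cdot 5041 + \frac{355}{3}\right) + 64497} = \frac{1}{\left(-2 + \frac{5041}{18} + \frac{355}{3}\right) + 64497} = \frac{1}{\frac{7135}{18} + 64497} = \frac{1}{\frac{1168081}{18}} = \frac{18}{1168081}$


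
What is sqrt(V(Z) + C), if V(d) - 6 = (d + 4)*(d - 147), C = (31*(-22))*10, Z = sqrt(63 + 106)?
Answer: 2*I*sqrt(2273) ≈ 95.352*I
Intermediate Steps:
Z = 13 (Z = sqrt(169) = 13)
C = -6820 (C = -682*10 = -6820)
V(d) = 6 + (-147 + d)*(4 + d) (V(d) = 6 + (d + 4)*(d - 147) = 6 + (4 + d)*(-147 + d) = 6 + (-147 + d)*(4 + d))
sqrt(V(Z) + C) = sqrt((-582 + 13**2 - 143*13) - 6820) = sqrt((-582 + 169 - 1859) - 6820) = sqrt(-2272 - 6820) = sqrt(-9092) = 2*I*sqrt(2273)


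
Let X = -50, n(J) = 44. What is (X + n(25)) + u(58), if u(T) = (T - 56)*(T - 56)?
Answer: -2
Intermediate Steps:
u(T) = (-56 + T)² (u(T) = (-56 + T)*(-56 + T) = (-56 + T)²)
(X + n(25)) + u(58) = (-50 + 44) + (-56 + 58)² = -6 + 2² = -6 + 4 = -2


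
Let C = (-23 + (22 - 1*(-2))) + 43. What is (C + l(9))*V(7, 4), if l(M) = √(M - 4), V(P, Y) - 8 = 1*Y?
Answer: 528 + 12*√5 ≈ 554.83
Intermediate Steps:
V(P, Y) = 8 + Y (V(P, Y) = 8 + 1*Y = 8 + Y)
l(M) = √(-4 + M)
C = 44 (C = (-23 + (22 + 2)) + 43 = (-23 + 24) + 43 = 1 + 43 = 44)
(C + l(9))*V(7, 4) = (44 + √(-4 + 9))*(8 + 4) = (44 + √5)*12 = 528 + 12*√5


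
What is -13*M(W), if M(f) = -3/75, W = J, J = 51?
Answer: 13/25 ≈ 0.52000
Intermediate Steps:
W = 51
M(f) = -1/25 (M(f) = -3*1/75 = -1/25)
-13*M(W) = -13*(-1/25) = 13/25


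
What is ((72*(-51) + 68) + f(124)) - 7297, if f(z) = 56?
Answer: -10845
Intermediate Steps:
((72*(-51) + 68) + f(124)) - 7297 = ((72*(-51) + 68) + 56) - 7297 = ((-3672 + 68) + 56) - 7297 = (-3604 + 56) - 7297 = -3548 - 7297 = -10845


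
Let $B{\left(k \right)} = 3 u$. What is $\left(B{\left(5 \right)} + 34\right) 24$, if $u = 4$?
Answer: $1104$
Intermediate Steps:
$B{\left(k \right)} = 12$ ($B{\left(k \right)} = 3 \cdot 4 = 12$)
$\left(B{\left(5 \right)} + 34\right) 24 = \left(12 + 34\right) 24 = 46 \cdot 24 = 1104$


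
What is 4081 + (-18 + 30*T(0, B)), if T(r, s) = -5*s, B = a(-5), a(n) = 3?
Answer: 3613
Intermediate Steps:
B = 3
4081 + (-18 + 30*T(0, B)) = 4081 + (-18 + 30*(-5*3)) = 4081 + (-18 + 30*(-15)) = 4081 + (-18 - 450) = 4081 - 468 = 3613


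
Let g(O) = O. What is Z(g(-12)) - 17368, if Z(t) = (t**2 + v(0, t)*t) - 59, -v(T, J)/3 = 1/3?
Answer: -17271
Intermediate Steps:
v(T, J) = -1 (v(T, J) = -3/3 = -3*1/3 = -1)
Z(t) = -59 + t**2 - t (Z(t) = (t**2 - t) - 59 = -59 + t**2 - t)
Z(g(-12)) - 17368 = (-59 + (-12)**2 - 1*(-12)) - 17368 = (-59 + 144 + 12) - 17368 = 97 - 17368 = -17271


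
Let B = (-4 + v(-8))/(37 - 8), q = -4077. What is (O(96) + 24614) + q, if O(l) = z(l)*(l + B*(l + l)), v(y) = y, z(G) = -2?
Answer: 594613/29 ≈ 20504.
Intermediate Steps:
B = -12/29 (B = (-4 - 8)/(37 - 8) = -12/29 ≈ -0.41379)
O(l) = -10*l/29 (O(l) = -2*(l - 12*(l + l)/29) = -2*(l - 24*l/29) = -10*l/29)
(O(96) + 24614) + q = (-10/29*96 + 24614) - 4077 = (-960/29 + 24614) - 4077 = 712846/29 - 4077 = 594613/29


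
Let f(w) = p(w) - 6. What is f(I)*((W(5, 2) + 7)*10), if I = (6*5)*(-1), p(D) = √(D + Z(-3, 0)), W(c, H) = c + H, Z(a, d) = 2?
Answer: -840 + 280*I*√7 ≈ -840.0 + 740.81*I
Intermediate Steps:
W(c, H) = H + c
p(D) = √(2 + D) (p(D) = √(D + 2) = √(2 + D))
I = -30 (I = 30*(-1) = -30)
f(w) = -6 + √(2 + w) (f(w) = √(2 + w) - 6 = -6 + √(2 + w))
f(I)*((W(5, 2) + 7)*10) = (-6 + √(2 - 30))*(((2 + 5) + 7)*10) = (-6 + √(-28))*((7 + 7)*10) = (-6 + 2*I*√7)*(14*10) = (-6 + 2*I*√7)*140 = -840 + 280*I*√7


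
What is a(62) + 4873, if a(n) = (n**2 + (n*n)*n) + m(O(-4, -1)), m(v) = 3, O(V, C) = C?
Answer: 247048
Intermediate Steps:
a(n) = 3 + n**2 + n**3 (a(n) = (n**2 + (n*n)*n) + 3 = (n**2 + n**2*n) + 3 = (n**2 + n**3) + 3 = 3 + n**2 + n**3)
a(62) + 4873 = (3 + 62**2 + 62**3) + 4873 = (3 + 3844 + 238328) + 4873 = 242175 + 4873 = 247048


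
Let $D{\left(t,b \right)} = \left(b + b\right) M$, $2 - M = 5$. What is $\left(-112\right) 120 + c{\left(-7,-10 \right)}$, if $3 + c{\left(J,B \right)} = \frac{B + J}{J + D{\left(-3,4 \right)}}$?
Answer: $- \frac{416716}{31} \approx -13442.0$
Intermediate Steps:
$M = -3$ ($M = 2 - 5 = -3$)
$D{\left(t,b \right)} = - 6 b$ ($D{\left(t,b \right)} = \left(b + b\right) \left(-3\right) = 2 b \left(-3\right) = - 6 b$)
$c{\left(J,B \right)} = -3 + \frac{B + J}{-24 + J}$ ($c{\left(J,B \right)} = -3 + \frac{B + J}{J - 24} = -3 + \frac{B + J}{-24 + J}$)
$\left(-112\right) 120 + c{\left(-7,-10 \right)} = \left(-112\right) 120 + \frac{72 - 10 - -14}{-24 - 7} = -13440 + \frac{72 - 10 + 14}{-31} = -13440 - \frac{76}{31} = - \frac{416716}{31}$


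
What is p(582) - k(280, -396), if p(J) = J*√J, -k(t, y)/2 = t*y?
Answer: -221760 + 582*√582 ≈ -2.0772e+5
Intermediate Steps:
k(t, y) = -2*t*y
p(J) = J^(3/2)
p(582) - k(280, -396) = 582^(3/2) - (-2)*280*(-396) = 582*√582 - 1*221760 = 582*√582 - 221760 = -221760 + 582*√582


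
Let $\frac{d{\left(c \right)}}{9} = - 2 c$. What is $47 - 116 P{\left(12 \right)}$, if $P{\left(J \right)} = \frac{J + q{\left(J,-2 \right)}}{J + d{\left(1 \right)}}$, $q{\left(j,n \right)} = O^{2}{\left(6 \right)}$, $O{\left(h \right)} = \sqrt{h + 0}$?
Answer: $395$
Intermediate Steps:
$O{\left(h \right)} = \sqrt{h}$
$q{\left(j,n \right)} = 6$ ($q{\left(j,n \right)} = \left(\sqrt{6}\right)^{2} = 6$)
$d{\left(c \right)} = - 18 c$ ($d{\left(c \right)} = 9 \left(- 2 c\right) = - 18 c$)
$P{\left(J \right)} = \frac{6 + J}{-18 + J}$ ($P{\left(J \right)} = \frac{J + 6}{J - 18} = \frac{6 + J}{J - 18} = \frac{6 + J}{-18 + J}$)
$47 - 116 P{\left(12 \right)} = 47 - 116 \frac{6 + 12}{-18 + 12} = 47 - 116 \frac{1}{-6} \cdot 18 = 47 - 116 \left(\left(- \frac{1}{6}\right) 18\right) = 47 - -348 = 47 + 348 = 395$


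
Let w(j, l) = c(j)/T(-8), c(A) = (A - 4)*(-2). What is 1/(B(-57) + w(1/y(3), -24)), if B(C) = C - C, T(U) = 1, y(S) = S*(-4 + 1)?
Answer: 9/74 ≈ 0.12162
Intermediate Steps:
y(S) = -3*S (y(S) = S*(-3) = -3*S)
c(A) = 8 - 2*A (c(A) = (-4 + A)*(-2) = 8 - 2*A)
B(C) = 0
w(j, l) = 8 - 2*j (w(j, l) = (8 - 2*j)/1 = (8 - 2*j)*1 = 8 - 2*j)
1/(B(-57) + w(1/y(3), -24)) = 1/(0 + (8 - 2/((-3*3)))) = 1/(0 + (8 - 2/(-9))) = 1/(0 + (8 - 2*(-1/9))) = 1/(0 + (8 + 2/9)) = 1/(0 + 74/9) = 1/(74/9) = 9/74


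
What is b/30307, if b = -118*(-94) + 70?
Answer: 11162/30307 ≈ 0.36830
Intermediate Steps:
b = 11162 (b = 11092 + 70 = 11162)
b/30307 = 11162/30307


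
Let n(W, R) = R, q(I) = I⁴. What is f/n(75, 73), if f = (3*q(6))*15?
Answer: 58320/73 ≈ 798.90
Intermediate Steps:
f = 58320 (f = (3*6⁴)*15 = (3*1296)*15 = 3888*15 = 58320)
f/n(75, 73) = 58320/73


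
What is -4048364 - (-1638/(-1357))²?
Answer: -7454858522480/1841449 ≈ -4.0484e+6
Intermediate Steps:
-4048364 - (-1638/(-1357))² = -4048364 - (-1638*(-1/1357))² = -4048364 - (1638/1357)² = -4048364 - 1*2683044/1841449 = -4048364 - 2683044/1841449 = -7454858522480/1841449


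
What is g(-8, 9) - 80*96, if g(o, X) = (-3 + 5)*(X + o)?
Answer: -7678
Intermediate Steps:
g(o, X) = 2*X + 2*o (g(o, X) = 2*(X + o) = 2*X + 2*o)
g(-8, 9) - 80*96 = (2*9 + 2*(-8)) - 80*96 = (18 - 16) - 7680 = 2 - 7680 = -7678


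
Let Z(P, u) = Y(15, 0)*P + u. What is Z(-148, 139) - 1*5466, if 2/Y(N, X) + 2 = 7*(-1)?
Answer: -47647/9 ≈ -5294.1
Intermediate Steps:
Y(N, X) = -2/9 (Y(N, X) = 2/(-2 + 7*(-1)) = 2/(-2 - 7) = 2/(-9) = 2*(-1/9) = -2/9)
Z(P, u) = u - 2*P/9 (Z(P, u) = -2*P/9 + u = u - 2*P/9)
Z(-148, 139) - 1*5466 = (139 - 2/9*(-148)) - 1*5466 = (139 + 296/9) - 5466 = 1547/9 - 5466 = -47647/9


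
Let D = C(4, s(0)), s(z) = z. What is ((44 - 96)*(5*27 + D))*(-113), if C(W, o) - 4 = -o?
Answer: 816764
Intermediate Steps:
C(W, o) = 4 - o
D = 4 (D = 4 - 1*0 = 4 + 0 = 4)
((44 - 96)*(5*27 + D))*(-113) = ((44 - 96)*(5*27 + 4))*(-113) = -52*(135 + 4)*(-113) = -52*139*(-113) = -7228*(-113) = 816764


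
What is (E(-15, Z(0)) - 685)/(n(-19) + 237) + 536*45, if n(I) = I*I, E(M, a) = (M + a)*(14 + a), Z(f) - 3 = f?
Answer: 14422871/598 ≈ 24119.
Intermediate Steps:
Z(f) = 3 + f
E(M, a) = (14 + a)*(M + a)
n(I) = I**2
(E(-15, Z(0)) - 685)/(n(-19) + 237) + 536*45 = (((3 + 0)**2 + 14*(-15) + 14*(3 + 0) - 15*(3 + 0)) - 685)/((-19)**2 + 237) + 536*45 = ((3**2 - 210 + 14*3 - 15*3) - 685)/(361 + 237) + 24120 = ((9 - 210 + 42 - 45) - 685)/598 + 24120 = (-204 - 685)*(1/598) + 24120 = -889*1/598 + 24120 = -889/598 + 24120 = 14422871/598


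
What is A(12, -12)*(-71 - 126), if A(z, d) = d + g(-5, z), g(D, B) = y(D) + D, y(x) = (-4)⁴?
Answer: -47083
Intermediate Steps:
y(x) = 256
g(D, B) = 256 + D
A(z, d) = 251 + d (A(z, d) = d + (256 - 5) = d + 251 = 251 + d)
A(12, -12)*(-71 - 126) = (251 - 12)*(-71 - 126) = 239*(-197) = -47083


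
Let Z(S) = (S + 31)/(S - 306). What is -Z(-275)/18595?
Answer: -244/10803695 ≈ -2.2585e-5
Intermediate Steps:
Z(S) = (31 + S)/(-306 + S)
-Z(-275)/18595 = -(31 - 275)/(-306 - 275)/18595 = --244/(-581)/18595 = -(-1/581*(-244))/18595 = -244/(581*18595) = -1*244/10803695 = -244/10803695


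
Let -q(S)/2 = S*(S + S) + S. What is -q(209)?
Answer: 175142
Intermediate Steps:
q(S) = -4*S² - 2*S (q(S) = -2*(S*(S + S) + S) = -2*(S*(2*S) + S) = -2*(2*S² + S) = -2*(S + 2*S²) = -4*S² - 2*S)
-q(209) = -(-2)*209*(1 + 2*209) = -(-2)*209*(1 + 418) = -(-2)*209*419 = -1*(-175142) = 175142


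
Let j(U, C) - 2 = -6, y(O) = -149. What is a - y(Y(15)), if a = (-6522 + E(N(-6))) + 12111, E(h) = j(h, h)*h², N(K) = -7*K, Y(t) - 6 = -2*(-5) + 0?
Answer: -1318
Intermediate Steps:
Y(t) = 16 (Y(t) = 6 + (-2*(-5) + 0) = 6 + (10 + 0) = 6 + 10 = 16)
j(U, C) = -4 (j(U, C) = 2 - 6 = -4)
E(h) = -4*h²
a = -1467 (a = (-6522 - 4*(-7*(-6))²) + 12111 = (-6522 - 4*42²) + 12111 = (-6522 - 4*1764) + 12111 = (-6522 - 7056) + 12111 = -13578 + 12111 = -1467)
a - y(Y(15)) = -1467 - 1*(-149) = -1467 + 149 = -1318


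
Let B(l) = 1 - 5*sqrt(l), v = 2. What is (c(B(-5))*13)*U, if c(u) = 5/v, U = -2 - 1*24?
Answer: -845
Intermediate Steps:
U = -26 (U = -2 - 24 = -26)
B(l) = 1 - 5*sqrt(l)
c(u) = 5/2
(c(B(-5))*13)*U = ((5/2)*13)*(-26) = (65/2)*(-26) = -845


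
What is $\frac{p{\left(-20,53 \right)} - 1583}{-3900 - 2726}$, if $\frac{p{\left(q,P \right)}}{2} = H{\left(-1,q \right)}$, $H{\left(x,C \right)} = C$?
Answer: $\frac{1623}{6626} \approx 0.24494$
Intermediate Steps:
$p{\left(q,P \right)} = 2 q$
$\frac{p{\left(-20,53 \right)} - 1583}{-3900 - 2726} = \frac{2 \left(-20\right) - 1583}{-3900 - 2726} = \frac{-40 - 1583}{-6626} = \left(-1623\right) \left(- \frac{1}{6626}\right) = \frac{1623}{6626}$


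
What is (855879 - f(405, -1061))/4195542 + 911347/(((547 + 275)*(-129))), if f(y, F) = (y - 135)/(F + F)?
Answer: -660090346222477/78670830405726 ≈ -8.3905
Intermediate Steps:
f(y, F) = (-135 + y)/(2*F) (f(y, F) = (-135 + y)/((2*F)) = (-135 + y)*(1/(2*F)) = (-135 + y)/(2*F))
(855879 - f(405, -1061))/4195542 + 911347/(((547 + 275)*(-129))) = (855879 - (-135 + 405)/(2*(-1061)))/4195542 + 911347/(((547 + 275)*(-129))) = (855879 - (-1)*270/(2*1061))*(1/4195542) + 911347/((822*(-129))) = (855879 - 1*(-135/1061))*(1/4195542) + 911347/(-106038) = (855879 + 135/1061)*(1/4195542) + 911347*(-1/106038) = (908087754/1061)*(1/4195542) - 911347/106038 = 151347959/741911677 - 911347/106038 = -660090346222477/78670830405726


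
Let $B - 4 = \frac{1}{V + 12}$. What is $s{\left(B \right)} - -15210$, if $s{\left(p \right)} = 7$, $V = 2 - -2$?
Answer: $15217$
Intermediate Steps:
$V = 4$ ($V = 2 + 2 = 4$)
$B = \frac{65}{16}$ ($B = 4 + \frac{1}{4 + 12} = 4 + \frac{1}{16} = \frac{65}{16} \approx 4.0625$)
$s{\left(B \right)} - -15210 = 7 - -15210 = 7 + 15210 = 15217$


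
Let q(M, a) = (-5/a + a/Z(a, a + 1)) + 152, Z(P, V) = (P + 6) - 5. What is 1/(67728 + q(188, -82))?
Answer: 6642/450866089 ≈ 1.4732e-5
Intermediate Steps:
Z(P, V) = 1 + P (Z(P, V) = (6 + P) - 5 = 1 + P)
q(M, a) = 152 - 5/a + a/(1 + a) (q(M, a) = (-5/a + a/(1 + a)) + 152 = 152 - 5/a + a/(1 + a))
1/(67728 + q(188, -82)) = 1/(67728 + (-5 + 147*(-82) + 153*(-82)²)/((-82)*(1 - 82))) = 1/(67728 - 1/82*(-5 - 12054 + 153*6724)/(-81)) = 1/(67728 - 1/82*(-1/81)*(-5 - 12054 + 1028772)) = 1/(67728 - 1/82*(-1/81)*1016713) = 1/(67728 + 1016713/6642) = 1/(450866089/6642) = 6642/450866089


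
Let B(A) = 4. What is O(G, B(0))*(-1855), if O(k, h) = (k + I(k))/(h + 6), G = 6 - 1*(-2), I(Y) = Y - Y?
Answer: -1484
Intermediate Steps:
I(Y) = 0
G = 8 (G = 6 + 2 = 8)
O(k, h) = k/(6 + h) (O(k, h) = (k + 0)/(h + 6) = k/(6 + h))
O(G, B(0))*(-1855) = (8/(6 + 4))*(-1855) = (8/10)*(-1855) = (8*(1/10))*(-1855) = (4/5)*(-1855) = -1484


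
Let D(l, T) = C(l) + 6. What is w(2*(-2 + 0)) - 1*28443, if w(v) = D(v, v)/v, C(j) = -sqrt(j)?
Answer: -56889/2 + I/2 ≈ -28445.0 + 0.5*I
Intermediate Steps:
D(l, T) = 6 - sqrt(l) (D(l, T) = -sqrt(l) + 6 = 6 - sqrt(l))
w(v) = (6 - sqrt(v))/v
w(2*(-2 + 0)) - 1*28443 = (6 - sqrt(2*(-2 + 0)))/((2*(-2 + 0))) - 1*28443 = (6 - sqrt(2*(-2)))/((2*(-2))) - 28443 = (6 - sqrt(-4))/(-4) - 28443 = -(6 - 2*I)/4 - 28443 = (-3/2 + I/2) - 28443 = -56889/2 + I/2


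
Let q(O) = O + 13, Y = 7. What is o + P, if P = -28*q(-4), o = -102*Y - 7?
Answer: -973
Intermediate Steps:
q(O) = 13 + O
o = -721 (o = -102*7 - 7 = -17*42 - 7 = -714 - 7 = -721)
P = -252 (P = -28*(13 - 4) = -28*9 = -252)
o + P = -721 - 252 = -973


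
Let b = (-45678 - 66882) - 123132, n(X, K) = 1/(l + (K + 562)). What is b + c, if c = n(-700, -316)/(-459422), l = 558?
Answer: -87058800379297/369375288 ≈ -2.3569e+5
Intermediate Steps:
n(X, K) = 1/(1120 + K) (n(X, K) = 1/(558 + (K + 562)) = 1/(558 + (562 + K)) = 1/(1120 + K))
c = -1/369375288 (c = 1/((1120 - 316)*(-459422)) = -1/459422/804 = (1/804)*(-1/459422) = -1/369375288 ≈ -2.7073e-9)
b = -235692 (b = -112560 - 123132 = -235692)
b + c = -235692 - 1/369375288 = -87058800379297/369375288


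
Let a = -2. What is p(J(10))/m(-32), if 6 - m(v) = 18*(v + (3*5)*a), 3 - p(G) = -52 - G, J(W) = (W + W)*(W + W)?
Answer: 455/1122 ≈ 0.40553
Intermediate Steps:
J(W) = 4*W² (J(W) = (2*W)*(2*W) = 4*W²)
p(G) = 55 + G (p(G) = 3 - (-52 - G) = 3 + (52 + G) = 55 + G)
m(v) = 546 - 18*v (m(v) = 6 - 18*(v + (3*5)*(-2)) = 6 - 18*(v + 15*(-2)) = 6 - 18*(v - 30) = 6 - 18*(-30 + v) = 6 - (-540 + 18*v) = 6 + (540 - 18*v) = 546 - 18*v)
p(J(10))/m(-32) = (55 + 4*10²)/(546 - 18*(-32)) = (55 + 4*100)/(546 + 576) = (55 + 400)/1122 = 455*(1/1122) = 455/1122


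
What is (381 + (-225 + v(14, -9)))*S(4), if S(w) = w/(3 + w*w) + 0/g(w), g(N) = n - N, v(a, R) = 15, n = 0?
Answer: 36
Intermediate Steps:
g(N) = -N (g(N) = 0 - N = -N)
S(w) = w/(3 + w²) (S(w) = w/(3 + w*w) + 0/((-w)) = w/(3 + w²) + 0*(-1/w) = w/(3 + w²) + 0 = w/(3 + w²))
(381 + (-225 + v(14, -9)))*S(4) = (381 + (-225 + 15))*(4/(3 + 4²)) = (381 - 210)*(4/(3 + 16)) = 171*(4/19) = 36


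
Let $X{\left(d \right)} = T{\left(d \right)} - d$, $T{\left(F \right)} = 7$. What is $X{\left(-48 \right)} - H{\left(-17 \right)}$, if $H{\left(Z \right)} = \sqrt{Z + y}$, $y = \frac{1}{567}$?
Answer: $55 - \frac{i \sqrt{67466}}{63} \approx 55.0 - 4.1229 i$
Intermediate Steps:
$y = \frac{1}{567} \approx 0.0017637$
$X{\left(d \right)} = 7 - d$
$H{\left(Z \right)} = \sqrt{\frac{1}{567} + Z}$ ($H{\left(Z \right)} = \sqrt{Z + \frac{1}{567}} = \sqrt{\frac{1}{567} + Z}$)
$X{\left(-48 \right)} - H{\left(-17 \right)} = \left(7 - -48\right) - \frac{\sqrt{7 + 3969 \left(-17\right)}}{63} = \left(7 + 48\right) - \frac{\sqrt{7 - 67473}}{63} = 55 - \frac{\sqrt{-67466}}{63} = 55 - \frac{i \sqrt{67466}}{63}$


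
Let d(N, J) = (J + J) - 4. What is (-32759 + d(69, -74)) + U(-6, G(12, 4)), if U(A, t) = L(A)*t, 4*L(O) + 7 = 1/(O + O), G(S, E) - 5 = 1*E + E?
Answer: -1580833/48 ≈ -32934.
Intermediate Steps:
G(S, E) = 5 + 2*E (G(S, E) = 5 + (1*E + E) = 5 + (E + E) = 5 + 2*E)
L(O) = -7/4 + 1/(8*O) (L(O) = -7/4 + 1/(4*(O + O)) = -7/4 + 1/(4*((2*O))) = -7/4 + (1/(2*O))/4 = -7/4 + 1/(8*O))
U(A, t) = t*(1 - 14*A)/(8*A) (U(A, t) = ((1 - 14*A)/(8*A))*t = t*(1 - 14*A)/(8*A))
d(N, J) = -4 + 2*J (d(N, J) = 2*J - 4 = -4 + 2*J)
(-32759 + d(69, -74)) + U(-6, G(12, 4)) = (-32759 + (-4 + 2*(-74))) + (⅛)*(5 + 2*4)*(1 - 14*(-6))/(-6) = (-32759 + (-4 - 148)) + (⅛)*(5 + 8)*(-⅙)*(1 + 84) = (-32759 - 152) + (⅛)*13*(-⅙)*85 = -32911 - 1105/48 = -1580833/48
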